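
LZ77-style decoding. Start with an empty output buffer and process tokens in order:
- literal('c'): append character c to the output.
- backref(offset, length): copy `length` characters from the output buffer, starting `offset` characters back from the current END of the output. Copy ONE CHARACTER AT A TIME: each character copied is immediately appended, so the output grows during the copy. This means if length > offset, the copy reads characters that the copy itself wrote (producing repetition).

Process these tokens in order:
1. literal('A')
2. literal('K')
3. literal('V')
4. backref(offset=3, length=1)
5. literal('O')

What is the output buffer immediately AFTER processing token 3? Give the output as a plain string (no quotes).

Answer: AKV

Derivation:
Token 1: literal('A'). Output: "A"
Token 2: literal('K'). Output: "AK"
Token 3: literal('V'). Output: "AKV"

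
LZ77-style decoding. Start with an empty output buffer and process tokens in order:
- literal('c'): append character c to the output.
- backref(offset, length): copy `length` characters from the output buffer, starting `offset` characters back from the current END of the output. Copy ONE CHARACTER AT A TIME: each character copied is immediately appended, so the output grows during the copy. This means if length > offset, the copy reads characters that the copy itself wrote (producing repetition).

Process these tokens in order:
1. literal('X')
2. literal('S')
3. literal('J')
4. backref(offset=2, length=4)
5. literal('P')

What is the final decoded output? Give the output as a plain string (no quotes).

Answer: XSJSJSJP

Derivation:
Token 1: literal('X'). Output: "X"
Token 2: literal('S'). Output: "XS"
Token 3: literal('J'). Output: "XSJ"
Token 4: backref(off=2, len=4) (overlapping!). Copied 'SJSJ' from pos 1. Output: "XSJSJSJ"
Token 5: literal('P'). Output: "XSJSJSJP"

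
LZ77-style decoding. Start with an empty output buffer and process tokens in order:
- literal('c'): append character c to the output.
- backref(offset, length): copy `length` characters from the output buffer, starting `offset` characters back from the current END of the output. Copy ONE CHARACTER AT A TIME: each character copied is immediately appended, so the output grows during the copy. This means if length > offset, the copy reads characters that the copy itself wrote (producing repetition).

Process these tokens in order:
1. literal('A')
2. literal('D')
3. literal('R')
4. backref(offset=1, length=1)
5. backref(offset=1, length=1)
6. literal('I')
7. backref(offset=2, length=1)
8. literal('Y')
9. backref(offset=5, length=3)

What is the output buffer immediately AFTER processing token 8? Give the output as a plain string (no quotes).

Answer: ADRRRIRY

Derivation:
Token 1: literal('A'). Output: "A"
Token 2: literal('D'). Output: "AD"
Token 3: literal('R'). Output: "ADR"
Token 4: backref(off=1, len=1). Copied 'R' from pos 2. Output: "ADRR"
Token 5: backref(off=1, len=1). Copied 'R' from pos 3. Output: "ADRRR"
Token 6: literal('I'). Output: "ADRRRI"
Token 7: backref(off=2, len=1). Copied 'R' from pos 4. Output: "ADRRRIR"
Token 8: literal('Y'). Output: "ADRRRIRY"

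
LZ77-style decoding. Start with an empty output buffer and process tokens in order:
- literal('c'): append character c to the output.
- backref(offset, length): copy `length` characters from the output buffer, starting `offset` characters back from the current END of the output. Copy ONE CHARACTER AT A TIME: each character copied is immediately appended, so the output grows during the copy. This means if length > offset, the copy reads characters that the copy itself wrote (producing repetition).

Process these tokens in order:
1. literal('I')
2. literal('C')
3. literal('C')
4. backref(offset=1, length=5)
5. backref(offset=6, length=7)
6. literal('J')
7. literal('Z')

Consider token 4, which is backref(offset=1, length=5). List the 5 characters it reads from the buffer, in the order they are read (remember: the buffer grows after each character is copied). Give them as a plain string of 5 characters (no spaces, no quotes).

Answer: CCCCC

Derivation:
Token 1: literal('I'). Output: "I"
Token 2: literal('C'). Output: "IC"
Token 3: literal('C'). Output: "ICC"
Token 4: backref(off=1, len=5). Buffer before: "ICC" (len 3)
  byte 1: read out[2]='C', append. Buffer now: "ICCC"
  byte 2: read out[3]='C', append. Buffer now: "ICCCC"
  byte 3: read out[4]='C', append. Buffer now: "ICCCCC"
  byte 4: read out[5]='C', append. Buffer now: "ICCCCCC"
  byte 5: read out[6]='C', append. Buffer now: "ICCCCCCC"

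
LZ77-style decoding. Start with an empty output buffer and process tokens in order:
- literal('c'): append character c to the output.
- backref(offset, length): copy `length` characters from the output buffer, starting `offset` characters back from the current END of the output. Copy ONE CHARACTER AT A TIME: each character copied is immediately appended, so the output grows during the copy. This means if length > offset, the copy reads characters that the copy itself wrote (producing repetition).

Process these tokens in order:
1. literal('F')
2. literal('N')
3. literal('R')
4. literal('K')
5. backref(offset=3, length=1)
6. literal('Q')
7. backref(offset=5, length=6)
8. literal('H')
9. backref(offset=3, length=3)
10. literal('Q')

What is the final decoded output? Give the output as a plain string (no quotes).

Answer: FNRKNQNRKNQNHQNHQ

Derivation:
Token 1: literal('F'). Output: "F"
Token 2: literal('N'). Output: "FN"
Token 3: literal('R'). Output: "FNR"
Token 4: literal('K'). Output: "FNRK"
Token 5: backref(off=3, len=1). Copied 'N' from pos 1. Output: "FNRKN"
Token 6: literal('Q'). Output: "FNRKNQ"
Token 7: backref(off=5, len=6) (overlapping!). Copied 'NRKNQN' from pos 1. Output: "FNRKNQNRKNQN"
Token 8: literal('H'). Output: "FNRKNQNRKNQNH"
Token 9: backref(off=3, len=3). Copied 'QNH' from pos 10. Output: "FNRKNQNRKNQNHQNH"
Token 10: literal('Q'). Output: "FNRKNQNRKNQNHQNHQ"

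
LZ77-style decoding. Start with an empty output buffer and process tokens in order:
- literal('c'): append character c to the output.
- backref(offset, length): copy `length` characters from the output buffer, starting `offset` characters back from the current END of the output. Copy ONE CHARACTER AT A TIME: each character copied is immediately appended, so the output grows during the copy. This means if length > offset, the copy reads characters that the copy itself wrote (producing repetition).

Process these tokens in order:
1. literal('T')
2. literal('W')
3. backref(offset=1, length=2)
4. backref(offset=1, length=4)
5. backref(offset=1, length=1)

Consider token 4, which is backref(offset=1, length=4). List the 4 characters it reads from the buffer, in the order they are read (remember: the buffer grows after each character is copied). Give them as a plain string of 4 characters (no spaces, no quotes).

Token 1: literal('T'). Output: "T"
Token 2: literal('W'). Output: "TW"
Token 3: backref(off=1, len=2) (overlapping!). Copied 'WW' from pos 1. Output: "TWWW"
Token 4: backref(off=1, len=4). Buffer before: "TWWW" (len 4)
  byte 1: read out[3]='W', append. Buffer now: "TWWWW"
  byte 2: read out[4]='W', append. Buffer now: "TWWWWW"
  byte 3: read out[5]='W', append. Buffer now: "TWWWWWW"
  byte 4: read out[6]='W', append. Buffer now: "TWWWWWWW"

Answer: WWWW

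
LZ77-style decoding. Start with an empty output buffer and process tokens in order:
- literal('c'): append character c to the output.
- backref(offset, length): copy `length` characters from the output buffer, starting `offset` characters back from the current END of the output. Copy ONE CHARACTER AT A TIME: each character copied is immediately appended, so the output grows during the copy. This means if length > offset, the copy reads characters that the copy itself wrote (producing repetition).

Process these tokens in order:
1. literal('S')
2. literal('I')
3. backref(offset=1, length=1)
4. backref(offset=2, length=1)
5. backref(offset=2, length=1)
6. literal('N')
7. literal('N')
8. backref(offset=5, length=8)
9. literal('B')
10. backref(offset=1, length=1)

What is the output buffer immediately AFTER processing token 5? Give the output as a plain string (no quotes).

Token 1: literal('S'). Output: "S"
Token 2: literal('I'). Output: "SI"
Token 3: backref(off=1, len=1). Copied 'I' from pos 1. Output: "SII"
Token 4: backref(off=2, len=1). Copied 'I' from pos 1. Output: "SIII"
Token 5: backref(off=2, len=1). Copied 'I' from pos 2. Output: "SIIII"

Answer: SIIII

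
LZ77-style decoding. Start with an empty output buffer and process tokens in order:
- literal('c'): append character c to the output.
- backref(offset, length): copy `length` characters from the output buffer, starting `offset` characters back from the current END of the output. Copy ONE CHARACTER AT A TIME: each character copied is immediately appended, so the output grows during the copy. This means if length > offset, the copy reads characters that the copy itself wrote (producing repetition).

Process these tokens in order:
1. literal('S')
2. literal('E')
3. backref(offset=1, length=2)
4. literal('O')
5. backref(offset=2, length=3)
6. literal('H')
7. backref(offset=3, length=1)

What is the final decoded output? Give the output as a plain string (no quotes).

Answer: SEEEOEOEHO

Derivation:
Token 1: literal('S'). Output: "S"
Token 2: literal('E'). Output: "SE"
Token 3: backref(off=1, len=2) (overlapping!). Copied 'EE' from pos 1. Output: "SEEE"
Token 4: literal('O'). Output: "SEEEO"
Token 5: backref(off=2, len=3) (overlapping!). Copied 'EOE' from pos 3. Output: "SEEEOEOE"
Token 6: literal('H'). Output: "SEEEOEOEH"
Token 7: backref(off=3, len=1). Copied 'O' from pos 6. Output: "SEEEOEOEHO"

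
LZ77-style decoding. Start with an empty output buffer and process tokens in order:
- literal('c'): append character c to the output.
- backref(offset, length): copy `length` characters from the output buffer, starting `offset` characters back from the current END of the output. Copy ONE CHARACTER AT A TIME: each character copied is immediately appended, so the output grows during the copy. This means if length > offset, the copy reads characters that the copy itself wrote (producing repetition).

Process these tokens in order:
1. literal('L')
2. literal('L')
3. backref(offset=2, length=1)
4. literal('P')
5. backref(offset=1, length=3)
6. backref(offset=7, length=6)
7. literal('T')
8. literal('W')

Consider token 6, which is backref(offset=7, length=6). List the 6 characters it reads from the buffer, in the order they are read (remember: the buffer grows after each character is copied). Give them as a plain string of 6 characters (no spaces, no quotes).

Token 1: literal('L'). Output: "L"
Token 2: literal('L'). Output: "LL"
Token 3: backref(off=2, len=1). Copied 'L' from pos 0. Output: "LLL"
Token 4: literal('P'). Output: "LLLP"
Token 5: backref(off=1, len=3) (overlapping!). Copied 'PPP' from pos 3. Output: "LLLPPPP"
Token 6: backref(off=7, len=6). Buffer before: "LLLPPPP" (len 7)
  byte 1: read out[0]='L', append. Buffer now: "LLLPPPPL"
  byte 2: read out[1]='L', append. Buffer now: "LLLPPPPLL"
  byte 3: read out[2]='L', append. Buffer now: "LLLPPPPLLL"
  byte 4: read out[3]='P', append. Buffer now: "LLLPPPPLLLP"
  byte 5: read out[4]='P', append. Buffer now: "LLLPPPPLLLPP"
  byte 6: read out[5]='P', append. Buffer now: "LLLPPPPLLLPPP"

Answer: LLLPPP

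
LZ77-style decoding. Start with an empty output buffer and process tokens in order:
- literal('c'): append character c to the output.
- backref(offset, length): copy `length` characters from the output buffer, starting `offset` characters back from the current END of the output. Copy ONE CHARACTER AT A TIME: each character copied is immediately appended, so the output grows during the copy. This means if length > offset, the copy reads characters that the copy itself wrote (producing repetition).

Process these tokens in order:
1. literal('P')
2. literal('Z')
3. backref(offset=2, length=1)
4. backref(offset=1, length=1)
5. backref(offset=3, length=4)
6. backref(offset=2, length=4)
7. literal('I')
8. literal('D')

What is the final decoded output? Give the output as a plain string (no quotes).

Answer: PZPPZPPZPZPZID

Derivation:
Token 1: literal('P'). Output: "P"
Token 2: literal('Z'). Output: "PZ"
Token 3: backref(off=2, len=1). Copied 'P' from pos 0. Output: "PZP"
Token 4: backref(off=1, len=1). Copied 'P' from pos 2. Output: "PZPP"
Token 5: backref(off=3, len=4) (overlapping!). Copied 'ZPPZ' from pos 1. Output: "PZPPZPPZ"
Token 6: backref(off=2, len=4) (overlapping!). Copied 'PZPZ' from pos 6. Output: "PZPPZPPZPZPZ"
Token 7: literal('I'). Output: "PZPPZPPZPZPZI"
Token 8: literal('D'). Output: "PZPPZPPZPZPZID"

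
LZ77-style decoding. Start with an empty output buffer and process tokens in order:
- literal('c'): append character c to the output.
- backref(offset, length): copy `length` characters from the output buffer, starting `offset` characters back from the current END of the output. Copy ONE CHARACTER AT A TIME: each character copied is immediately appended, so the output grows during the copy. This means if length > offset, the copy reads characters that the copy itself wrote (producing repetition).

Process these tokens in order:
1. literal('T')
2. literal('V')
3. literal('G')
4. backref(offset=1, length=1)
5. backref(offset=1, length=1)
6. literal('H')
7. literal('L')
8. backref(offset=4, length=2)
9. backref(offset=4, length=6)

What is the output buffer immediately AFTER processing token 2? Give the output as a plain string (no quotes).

Answer: TV

Derivation:
Token 1: literal('T'). Output: "T"
Token 2: literal('V'). Output: "TV"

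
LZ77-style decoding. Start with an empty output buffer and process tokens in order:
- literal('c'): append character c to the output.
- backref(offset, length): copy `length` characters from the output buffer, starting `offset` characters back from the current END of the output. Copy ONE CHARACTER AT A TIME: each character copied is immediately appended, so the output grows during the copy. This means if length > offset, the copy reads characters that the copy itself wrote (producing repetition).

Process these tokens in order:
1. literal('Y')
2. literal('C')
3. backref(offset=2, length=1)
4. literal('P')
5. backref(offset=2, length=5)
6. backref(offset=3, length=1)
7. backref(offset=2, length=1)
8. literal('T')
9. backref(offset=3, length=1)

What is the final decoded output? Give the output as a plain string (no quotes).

Token 1: literal('Y'). Output: "Y"
Token 2: literal('C'). Output: "YC"
Token 3: backref(off=2, len=1). Copied 'Y' from pos 0. Output: "YCY"
Token 4: literal('P'). Output: "YCYP"
Token 5: backref(off=2, len=5) (overlapping!). Copied 'YPYPY' from pos 2. Output: "YCYPYPYPY"
Token 6: backref(off=3, len=1). Copied 'Y' from pos 6. Output: "YCYPYPYPYY"
Token 7: backref(off=2, len=1). Copied 'Y' from pos 8. Output: "YCYPYPYPYYY"
Token 8: literal('T'). Output: "YCYPYPYPYYYT"
Token 9: backref(off=3, len=1). Copied 'Y' from pos 9. Output: "YCYPYPYPYYYTY"

Answer: YCYPYPYPYYYTY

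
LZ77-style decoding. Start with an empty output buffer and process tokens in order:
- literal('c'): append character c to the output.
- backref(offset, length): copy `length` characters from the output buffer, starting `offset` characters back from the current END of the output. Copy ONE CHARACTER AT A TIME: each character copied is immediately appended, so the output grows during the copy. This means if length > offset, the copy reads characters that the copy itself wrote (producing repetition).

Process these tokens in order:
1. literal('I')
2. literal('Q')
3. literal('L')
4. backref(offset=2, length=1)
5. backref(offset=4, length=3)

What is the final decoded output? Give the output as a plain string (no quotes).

Answer: IQLQIQL

Derivation:
Token 1: literal('I'). Output: "I"
Token 2: literal('Q'). Output: "IQ"
Token 3: literal('L'). Output: "IQL"
Token 4: backref(off=2, len=1). Copied 'Q' from pos 1. Output: "IQLQ"
Token 5: backref(off=4, len=3). Copied 'IQL' from pos 0. Output: "IQLQIQL"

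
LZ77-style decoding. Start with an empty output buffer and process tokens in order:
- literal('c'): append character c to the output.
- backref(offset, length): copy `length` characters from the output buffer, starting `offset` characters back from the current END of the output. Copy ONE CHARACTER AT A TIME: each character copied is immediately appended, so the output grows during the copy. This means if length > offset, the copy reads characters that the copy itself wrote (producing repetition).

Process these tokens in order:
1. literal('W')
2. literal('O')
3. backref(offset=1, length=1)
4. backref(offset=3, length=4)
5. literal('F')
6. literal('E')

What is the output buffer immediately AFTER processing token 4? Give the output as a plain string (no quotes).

Token 1: literal('W'). Output: "W"
Token 2: literal('O'). Output: "WO"
Token 3: backref(off=1, len=1). Copied 'O' from pos 1. Output: "WOO"
Token 4: backref(off=3, len=4) (overlapping!). Copied 'WOOW' from pos 0. Output: "WOOWOOW"

Answer: WOOWOOW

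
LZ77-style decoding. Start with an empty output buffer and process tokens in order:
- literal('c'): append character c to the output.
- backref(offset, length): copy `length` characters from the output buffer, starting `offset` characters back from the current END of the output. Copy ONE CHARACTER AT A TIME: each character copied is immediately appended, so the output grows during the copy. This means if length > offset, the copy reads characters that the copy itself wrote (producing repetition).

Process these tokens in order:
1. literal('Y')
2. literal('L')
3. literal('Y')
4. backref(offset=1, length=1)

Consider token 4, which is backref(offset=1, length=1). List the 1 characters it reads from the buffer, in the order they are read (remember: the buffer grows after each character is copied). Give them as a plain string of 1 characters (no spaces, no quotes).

Token 1: literal('Y'). Output: "Y"
Token 2: literal('L'). Output: "YL"
Token 3: literal('Y'). Output: "YLY"
Token 4: backref(off=1, len=1). Buffer before: "YLY" (len 3)
  byte 1: read out[2]='Y', append. Buffer now: "YLYY"

Answer: Y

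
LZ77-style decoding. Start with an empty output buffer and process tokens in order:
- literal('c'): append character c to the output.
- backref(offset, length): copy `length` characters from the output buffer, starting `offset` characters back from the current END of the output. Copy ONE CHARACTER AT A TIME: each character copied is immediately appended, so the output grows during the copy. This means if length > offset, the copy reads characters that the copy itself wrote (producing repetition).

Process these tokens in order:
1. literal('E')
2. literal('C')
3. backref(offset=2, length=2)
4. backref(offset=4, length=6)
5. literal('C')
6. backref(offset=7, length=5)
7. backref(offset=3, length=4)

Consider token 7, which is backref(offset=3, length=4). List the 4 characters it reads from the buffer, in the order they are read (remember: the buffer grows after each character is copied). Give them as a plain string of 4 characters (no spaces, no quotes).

Token 1: literal('E'). Output: "E"
Token 2: literal('C'). Output: "EC"
Token 3: backref(off=2, len=2). Copied 'EC' from pos 0. Output: "ECEC"
Token 4: backref(off=4, len=6) (overlapping!). Copied 'ECECEC' from pos 0. Output: "ECECECECEC"
Token 5: literal('C'). Output: "ECECECECECC"
Token 6: backref(off=7, len=5). Copied 'ECECE' from pos 4. Output: "ECECECECECCECECE"
Token 7: backref(off=3, len=4). Buffer before: "ECECECECECCECECE" (len 16)
  byte 1: read out[13]='E', append. Buffer now: "ECECECECECCECECEE"
  byte 2: read out[14]='C', append. Buffer now: "ECECECECECCECECEEC"
  byte 3: read out[15]='E', append. Buffer now: "ECECECECECCECECEECE"
  byte 4: read out[16]='E', append. Buffer now: "ECECECECECCECECEECEE"

Answer: ECEE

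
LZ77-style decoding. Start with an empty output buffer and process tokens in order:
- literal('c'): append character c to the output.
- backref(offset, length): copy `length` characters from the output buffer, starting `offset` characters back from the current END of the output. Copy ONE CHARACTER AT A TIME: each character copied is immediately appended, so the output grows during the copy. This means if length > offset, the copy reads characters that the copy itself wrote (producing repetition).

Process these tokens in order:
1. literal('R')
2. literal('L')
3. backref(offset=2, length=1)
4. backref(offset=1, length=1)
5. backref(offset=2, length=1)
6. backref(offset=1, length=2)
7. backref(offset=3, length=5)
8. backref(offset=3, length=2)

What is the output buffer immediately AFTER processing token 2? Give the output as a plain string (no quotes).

Token 1: literal('R'). Output: "R"
Token 2: literal('L'). Output: "RL"

Answer: RL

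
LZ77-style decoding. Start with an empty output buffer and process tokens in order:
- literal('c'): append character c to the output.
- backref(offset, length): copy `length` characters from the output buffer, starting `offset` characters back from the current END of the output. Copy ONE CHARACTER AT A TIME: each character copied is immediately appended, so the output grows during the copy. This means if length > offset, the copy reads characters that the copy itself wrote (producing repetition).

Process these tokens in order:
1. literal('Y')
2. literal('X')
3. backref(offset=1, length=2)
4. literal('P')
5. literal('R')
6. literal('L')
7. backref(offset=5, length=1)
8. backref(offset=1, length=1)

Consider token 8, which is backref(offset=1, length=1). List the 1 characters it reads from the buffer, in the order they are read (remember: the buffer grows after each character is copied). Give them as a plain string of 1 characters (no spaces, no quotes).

Token 1: literal('Y'). Output: "Y"
Token 2: literal('X'). Output: "YX"
Token 3: backref(off=1, len=2) (overlapping!). Copied 'XX' from pos 1. Output: "YXXX"
Token 4: literal('P'). Output: "YXXXP"
Token 5: literal('R'). Output: "YXXXPR"
Token 6: literal('L'). Output: "YXXXPRL"
Token 7: backref(off=5, len=1). Copied 'X' from pos 2. Output: "YXXXPRLX"
Token 8: backref(off=1, len=1). Buffer before: "YXXXPRLX" (len 8)
  byte 1: read out[7]='X', append. Buffer now: "YXXXPRLXX"

Answer: X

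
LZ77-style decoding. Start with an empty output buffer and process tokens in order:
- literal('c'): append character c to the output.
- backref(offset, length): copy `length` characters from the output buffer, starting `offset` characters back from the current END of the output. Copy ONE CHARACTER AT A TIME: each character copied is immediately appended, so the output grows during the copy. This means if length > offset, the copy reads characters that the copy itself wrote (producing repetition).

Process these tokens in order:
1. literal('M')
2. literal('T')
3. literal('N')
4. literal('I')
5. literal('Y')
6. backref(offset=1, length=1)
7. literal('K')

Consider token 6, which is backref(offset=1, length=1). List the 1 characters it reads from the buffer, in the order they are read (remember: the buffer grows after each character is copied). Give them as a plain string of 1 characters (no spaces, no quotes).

Token 1: literal('M'). Output: "M"
Token 2: literal('T'). Output: "MT"
Token 3: literal('N'). Output: "MTN"
Token 4: literal('I'). Output: "MTNI"
Token 5: literal('Y'). Output: "MTNIY"
Token 6: backref(off=1, len=1). Buffer before: "MTNIY" (len 5)
  byte 1: read out[4]='Y', append. Buffer now: "MTNIYY"

Answer: Y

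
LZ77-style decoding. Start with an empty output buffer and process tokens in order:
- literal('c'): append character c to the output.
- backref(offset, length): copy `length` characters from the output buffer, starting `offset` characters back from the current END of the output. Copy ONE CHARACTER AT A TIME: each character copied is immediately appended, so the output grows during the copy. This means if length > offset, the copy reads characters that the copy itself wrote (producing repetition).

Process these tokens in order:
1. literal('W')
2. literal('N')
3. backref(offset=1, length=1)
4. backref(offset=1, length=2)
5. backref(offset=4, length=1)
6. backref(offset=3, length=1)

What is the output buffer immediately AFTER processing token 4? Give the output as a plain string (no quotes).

Token 1: literal('W'). Output: "W"
Token 2: literal('N'). Output: "WN"
Token 3: backref(off=1, len=1). Copied 'N' from pos 1. Output: "WNN"
Token 4: backref(off=1, len=2) (overlapping!). Copied 'NN' from pos 2. Output: "WNNNN"

Answer: WNNNN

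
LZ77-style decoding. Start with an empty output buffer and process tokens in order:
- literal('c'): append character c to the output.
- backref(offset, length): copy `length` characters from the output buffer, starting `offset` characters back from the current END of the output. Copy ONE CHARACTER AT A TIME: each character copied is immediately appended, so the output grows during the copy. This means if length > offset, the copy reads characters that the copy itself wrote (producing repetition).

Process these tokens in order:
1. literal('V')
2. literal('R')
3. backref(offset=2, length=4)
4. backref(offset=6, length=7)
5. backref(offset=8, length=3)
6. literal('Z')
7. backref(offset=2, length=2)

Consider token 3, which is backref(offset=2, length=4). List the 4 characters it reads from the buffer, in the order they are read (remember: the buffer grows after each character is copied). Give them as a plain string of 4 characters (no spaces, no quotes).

Token 1: literal('V'). Output: "V"
Token 2: literal('R'). Output: "VR"
Token 3: backref(off=2, len=4). Buffer before: "VR" (len 2)
  byte 1: read out[0]='V', append. Buffer now: "VRV"
  byte 2: read out[1]='R', append. Buffer now: "VRVR"
  byte 3: read out[2]='V', append. Buffer now: "VRVRV"
  byte 4: read out[3]='R', append. Buffer now: "VRVRVR"

Answer: VRVR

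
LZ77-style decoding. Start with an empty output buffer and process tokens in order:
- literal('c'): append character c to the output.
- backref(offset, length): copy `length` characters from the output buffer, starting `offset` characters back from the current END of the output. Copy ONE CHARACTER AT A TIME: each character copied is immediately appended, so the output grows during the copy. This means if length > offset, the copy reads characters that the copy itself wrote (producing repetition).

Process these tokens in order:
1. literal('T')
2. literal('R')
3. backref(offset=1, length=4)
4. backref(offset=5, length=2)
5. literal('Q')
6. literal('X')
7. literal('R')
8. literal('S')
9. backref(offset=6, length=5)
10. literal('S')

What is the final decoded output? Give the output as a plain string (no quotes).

Token 1: literal('T'). Output: "T"
Token 2: literal('R'). Output: "TR"
Token 3: backref(off=1, len=4) (overlapping!). Copied 'RRRR' from pos 1. Output: "TRRRRR"
Token 4: backref(off=5, len=2). Copied 'RR' from pos 1. Output: "TRRRRRRR"
Token 5: literal('Q'). Output: "TRRRRRRRQ"
Token 6: literal('X'). Output: "TRRRRRRRQX"
Token 7: literal('R'). Output: "TRRRRRRRQXR"
Token 8: literal('S'). Output: "TRRRRRRRQXRS"
Token 9: backref(off=6, len=5). Copied 'RRQXR' from pos 6. Output: "TRRRRRRRQXRSRRQXR"
Token 10: literal('S'). Output: "TRRRRRRRQXRSRRQXRS"

Answer: TRRRRRRRQXRSRRQXRS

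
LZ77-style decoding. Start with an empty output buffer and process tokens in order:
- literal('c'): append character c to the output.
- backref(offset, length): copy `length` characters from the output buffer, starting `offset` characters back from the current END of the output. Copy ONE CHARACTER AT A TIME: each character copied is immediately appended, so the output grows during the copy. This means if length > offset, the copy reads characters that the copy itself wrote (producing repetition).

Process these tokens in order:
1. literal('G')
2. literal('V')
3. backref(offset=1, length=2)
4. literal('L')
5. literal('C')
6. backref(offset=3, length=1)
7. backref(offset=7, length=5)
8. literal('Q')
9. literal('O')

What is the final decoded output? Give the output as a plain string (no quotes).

Answer: GVVVLCVGVVVLQO

Derivation:
Token 1: literal('G'). Output: "G"
Token 2: literal('V'). Output: "GV"
Token 3: backref(off=1, len=2) (overlapping!). Copied 'VV' from pos 1. Output: "GVVV"
Token 4: literal('L'). Output: "GVVVL"
Token 5: literal('C'). Output: "GVVVLC"
Token 6: backref(off=3, len=1). Copied 'V' from pos 3. Output: "GVVVLCV"
Token 7: backref(off=7, len=5). Copied 'GVVVL' from pos 0. Output: "GVVVLCVGVVVL"
Token 8: literal('Q'). Output: "GVVVLCVGVVVLQ"
Token 9: literal('O'). Output: "GVVVLCVGVVVLQO"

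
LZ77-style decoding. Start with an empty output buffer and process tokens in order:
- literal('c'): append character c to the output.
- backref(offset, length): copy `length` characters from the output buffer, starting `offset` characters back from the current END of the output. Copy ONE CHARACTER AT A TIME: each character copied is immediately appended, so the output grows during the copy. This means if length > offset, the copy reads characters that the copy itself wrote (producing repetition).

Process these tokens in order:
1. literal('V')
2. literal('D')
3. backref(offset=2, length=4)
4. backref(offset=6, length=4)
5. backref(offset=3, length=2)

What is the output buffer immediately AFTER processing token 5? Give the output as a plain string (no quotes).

Answer: VDVDVDVDVDDV

Derivation:
Token 1: literal('V'). Output: "V"
Token 2: literal('D'). Output: "VD"
Token 3: backref(off=2, len=4) (overlapping!). Copied 'VDVD' from pos 0. Output: "VDVDVD"
Token 4: backref(off=6, len=4). Copied 'VDVD' from pos 0. Output: "VDVDVDVDVD"
Token 5: backref(off=3, len=2). Copied 'DV' from pos 7. Output: "VDVDVDVDVDDV"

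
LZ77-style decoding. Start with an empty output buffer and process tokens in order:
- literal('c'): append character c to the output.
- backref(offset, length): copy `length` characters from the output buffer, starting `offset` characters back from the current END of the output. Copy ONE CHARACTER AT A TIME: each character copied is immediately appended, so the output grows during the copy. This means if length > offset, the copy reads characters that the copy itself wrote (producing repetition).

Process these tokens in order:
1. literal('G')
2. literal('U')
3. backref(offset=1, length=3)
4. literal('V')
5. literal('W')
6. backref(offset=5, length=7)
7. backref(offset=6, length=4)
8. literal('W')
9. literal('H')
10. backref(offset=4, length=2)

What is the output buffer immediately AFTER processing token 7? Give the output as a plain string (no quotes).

Answer: GUUUUVWUUUVWUUUUVW

Derivation:
Token 1: literal('G'). Output: "G"
Token 2: literal('U'). Output: "GU"
Token 3: backref(off=1, len=3) (overlapping!). Copied 'UUU' from pos 1. Output: "GUUUU"
Token 4: literal('V'). Output: "GUUUUV"
Token 5: literal('W'). Output: "GUUUUVW"
Token 6: backref(off=5, len=7) (overlapping!). Copied 'UUUVWUU' from pos 2. Output: "GUUUUVWUUUVWUU"
Token 7: backref(off=6, len=4). Copied 'UUVW' from pos 8. Output: "GUUUUVWUUUVWUUUUVW"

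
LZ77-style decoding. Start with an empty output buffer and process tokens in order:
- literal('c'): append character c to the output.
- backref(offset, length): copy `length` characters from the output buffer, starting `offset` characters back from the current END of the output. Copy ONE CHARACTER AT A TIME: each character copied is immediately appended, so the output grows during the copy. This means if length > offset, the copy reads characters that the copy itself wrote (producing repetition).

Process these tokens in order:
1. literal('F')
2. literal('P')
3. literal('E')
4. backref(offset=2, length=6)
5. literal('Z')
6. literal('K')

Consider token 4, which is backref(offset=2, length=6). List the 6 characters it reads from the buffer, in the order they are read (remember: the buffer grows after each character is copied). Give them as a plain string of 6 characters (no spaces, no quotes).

Token 1: literal('F'). Output: "F"
Token 2: literal('P'). Output: "FP"
Token 3: literal('E'). Output: "FPE"
Token 4: backref(off=2, len=6). Buffer before: "FPE" (len 3)
  byte 1: read out[1]='P', append. Buffer now: "FPEP"
  byte 2: read out[2]='E', append. Buffer now: "FPEPE"
  byte 3: read out[3]='P', append. Buffer now: "FPEPEP"
  byte 4: read out[4]='E', append. Buffer now: "FPEPEPE"
  byte 5: read out[5]='P', append. Buffer now: "FPEPEPEP"
  byte 6: read out[6]='E', append. Buffer now: "FPEPEPEPE"

Answer: PEPEPE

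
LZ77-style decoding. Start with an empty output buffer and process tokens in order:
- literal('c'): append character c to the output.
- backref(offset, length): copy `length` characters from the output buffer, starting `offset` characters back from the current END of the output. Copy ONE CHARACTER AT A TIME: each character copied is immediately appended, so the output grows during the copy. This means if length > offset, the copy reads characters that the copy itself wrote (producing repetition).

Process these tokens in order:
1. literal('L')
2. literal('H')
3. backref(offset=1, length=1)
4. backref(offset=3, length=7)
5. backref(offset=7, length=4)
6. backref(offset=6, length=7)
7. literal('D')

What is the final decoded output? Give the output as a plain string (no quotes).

Token 1: literal('L'). Output: "L"
Token 2: literal('H'). Output: "LH"
Token 3: backref(off=1, len=1). Copied 'H' from pos 1. Output: "LHH"
Token 4: backref(off=3, len=7) (overlapping!). Copied 'LHHLHHL' from pos 0. Output: "LHHLHHLHHL"
Token 5: backref(off=7, len=4). Copied 'LHHL' from pos 3. Output: "LHHLHHLHHLLHHL"
Token 6: backref(off=6, len=7) (overlapping!). Copied 'HLLHHLH' from pos 8. Output: "LHHLHHLHHLLHHLHLLHHLH"
Token 7: literal('D'). Output: "LHHLHHLHHLLHHLHLLHHLHD"

Answer: LHHLHHLHHLLHHLHLLHHLHD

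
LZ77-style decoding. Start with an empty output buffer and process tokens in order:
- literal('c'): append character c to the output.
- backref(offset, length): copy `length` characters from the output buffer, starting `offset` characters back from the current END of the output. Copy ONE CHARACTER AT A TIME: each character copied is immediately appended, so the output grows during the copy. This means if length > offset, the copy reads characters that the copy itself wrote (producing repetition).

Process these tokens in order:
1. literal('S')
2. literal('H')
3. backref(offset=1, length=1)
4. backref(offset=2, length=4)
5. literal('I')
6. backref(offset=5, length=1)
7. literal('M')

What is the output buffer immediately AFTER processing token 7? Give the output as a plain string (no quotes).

Token 1: literal('S'). Output: "S"
Token 2: literal('H'). Output: "SH"
Token 3: backref(off=1, len=1). Copied 'H' from pos 1. Output: "SHH"
Token 4: backref(off=2, len=4) (overlapping!). Copied 'HHHH' from pos 1. Output: "SHHHHHH"
Token 5: literal('I'). Output: "SHHHHHHI"
Token 6: backref(off=5, len=1). Copied 'H' from pos 3. Output: "SHHHHHHIH"
Token 7: literal('M'). Output: "SHHHHHHIHM"

Answer: SHHHHHHIHM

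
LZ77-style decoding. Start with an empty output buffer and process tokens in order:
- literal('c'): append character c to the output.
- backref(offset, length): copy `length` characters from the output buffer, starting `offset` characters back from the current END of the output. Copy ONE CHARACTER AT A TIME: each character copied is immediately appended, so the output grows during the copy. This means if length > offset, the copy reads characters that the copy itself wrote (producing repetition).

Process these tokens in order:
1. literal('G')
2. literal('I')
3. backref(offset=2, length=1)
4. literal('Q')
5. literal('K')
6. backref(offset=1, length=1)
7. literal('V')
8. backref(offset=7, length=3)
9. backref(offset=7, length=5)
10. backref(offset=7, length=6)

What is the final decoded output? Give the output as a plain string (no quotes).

Token 1: literal('G'). Output: "G"
Token 2: literal('I'). Output: "GI"
Token 3: backref(off=2, len=1). Copied 'G' from pos 0. Output: "GIG"
Token 4: literal('Q'). Output: "GIGQ"
Token 5: literal('K'). Output: "GIGQK"
Token 6: backref(off=1, len=1). Copied 'K' from pos 4. Output: "GIGQKK"
Token 7: literal('V'). Output: "GIGQKKV"
Token 8: backref(off=7, len=3). Copied 'GIG' from pos 0. Output: "GIGQKKVGIG"
Token 9: backref(off=7, len=5). Copied 'QKKVG' from pos 3. Output: "GIGQKKVGIGQKKVG"
Token 10: backref(off=7, len=6). Copied 'IGQKKV' from pos 8. Output: "GIGQKKVGIGQKKVGIGQKKV"

Answer: GIGQKKVGIGQKKVGIGQKKV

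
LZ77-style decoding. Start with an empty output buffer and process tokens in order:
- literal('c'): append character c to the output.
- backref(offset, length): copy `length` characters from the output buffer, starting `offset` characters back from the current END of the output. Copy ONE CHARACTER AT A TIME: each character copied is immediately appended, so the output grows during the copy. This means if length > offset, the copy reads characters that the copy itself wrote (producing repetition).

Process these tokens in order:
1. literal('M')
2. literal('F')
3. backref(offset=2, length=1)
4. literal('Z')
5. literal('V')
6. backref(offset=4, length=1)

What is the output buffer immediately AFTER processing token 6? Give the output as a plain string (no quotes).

Token 1: literal('M'). Output: "M"
Token 2: literal('F'). Output: "MF"
Token 3: backref(off=2, len=1). Copied 'M' from pos 0. Output: "MFM"
Token 4: literal('Z'). Output: "MFMZ"
Token 5: literal('V'). Output: "MFMZV"
Token 6: backref(off=4, len=1). Copied 'F' from pos 1. Output: "MFMZVF"

Answer: MFMZVF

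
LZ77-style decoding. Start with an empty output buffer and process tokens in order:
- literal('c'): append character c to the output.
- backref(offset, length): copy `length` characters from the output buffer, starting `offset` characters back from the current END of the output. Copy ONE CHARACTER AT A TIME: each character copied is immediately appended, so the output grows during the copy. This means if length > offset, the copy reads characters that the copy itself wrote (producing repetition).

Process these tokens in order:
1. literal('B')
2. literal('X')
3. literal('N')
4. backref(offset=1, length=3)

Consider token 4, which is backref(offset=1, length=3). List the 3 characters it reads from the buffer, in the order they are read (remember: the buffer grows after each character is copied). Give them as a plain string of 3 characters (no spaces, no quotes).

Answer: NNN

Derivation:
Token 1: literal('B'). Output: "B"
Token 2: literal('X'). Output: "BX"
Token 3: literal('N'). Output: "BXN"
Token 4: backref(off=1, len=3). Buffer before: "BXN" (len 3)
  byte 1: read out[2]='N', append. Buffer now: "BXNN"
  byte 2: read out[3]='N', append. Buffer now: "BXNNN"
  byte 3: read out[4]='N', append. Buffer now: "BXNNNN"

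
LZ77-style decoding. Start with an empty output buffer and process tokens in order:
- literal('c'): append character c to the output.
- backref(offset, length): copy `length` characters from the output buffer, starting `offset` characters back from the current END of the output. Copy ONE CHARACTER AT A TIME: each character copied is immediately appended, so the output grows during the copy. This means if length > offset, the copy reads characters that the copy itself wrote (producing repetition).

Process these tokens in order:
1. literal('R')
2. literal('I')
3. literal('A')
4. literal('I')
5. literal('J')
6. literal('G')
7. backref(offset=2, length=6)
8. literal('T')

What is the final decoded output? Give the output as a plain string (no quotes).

Token 1: literal('R'). Output: "R"
Token 2: literal('I'). Output: "RI"
Token 3: literal('A'). Output: "RIA"
Token 4: literal('I'). Output: "RIAI"
Token 5: literal('J'). Output: "RIAIJ"
Token 6: literal('G'). Output: "RIAIJG"
Token 7: backref(off=2, len=6) (overlapping!). Copied 'JGJGJG' from pos 4. Output: "RIAIJGJGJGJG"
Token 8: literal('T'). Output: "RIAIJGJGJGJGT"

Answer: RIAIJGJGJGJGT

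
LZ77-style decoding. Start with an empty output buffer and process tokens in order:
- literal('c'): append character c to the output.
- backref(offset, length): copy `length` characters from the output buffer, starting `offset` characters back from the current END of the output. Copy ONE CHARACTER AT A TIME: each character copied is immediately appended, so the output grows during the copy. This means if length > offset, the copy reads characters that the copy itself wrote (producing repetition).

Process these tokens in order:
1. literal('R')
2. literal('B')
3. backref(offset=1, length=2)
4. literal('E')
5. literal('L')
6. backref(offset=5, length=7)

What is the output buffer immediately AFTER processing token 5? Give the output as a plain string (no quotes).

Answer: RBBBEL

Derivation:
Token 1: literal('R'). Output: "R"
Token 2: literal('B'). Output: "RB"
Token 3: backref(off=1, len=2) (overlapping!). Copied 'BB' from pos 1. Output: "RBBB"
Token 4: literal('E'). Output: "RBBBE"
Token 5: literal('L'). Output: "RBBBEL"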